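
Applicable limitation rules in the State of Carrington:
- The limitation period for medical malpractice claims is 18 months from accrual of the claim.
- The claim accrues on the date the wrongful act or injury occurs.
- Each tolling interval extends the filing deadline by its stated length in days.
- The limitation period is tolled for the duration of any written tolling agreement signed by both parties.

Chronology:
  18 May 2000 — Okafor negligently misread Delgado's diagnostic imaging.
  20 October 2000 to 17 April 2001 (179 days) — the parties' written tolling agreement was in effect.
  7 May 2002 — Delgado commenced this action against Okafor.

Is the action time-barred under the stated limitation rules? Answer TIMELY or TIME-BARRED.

TIMELY

The claim accrued on 18 May 2000, the date of the act.
18 months from 18 May 2000 is 18 November 2001.
Because the written tolling agreement ran from 20 October 2000 to 17 April 2001, the deadline is extended by 179 days to 16 May 2002.
Filing on 7 May 2002 beat the 16 May 2002 deadline — the action is timely.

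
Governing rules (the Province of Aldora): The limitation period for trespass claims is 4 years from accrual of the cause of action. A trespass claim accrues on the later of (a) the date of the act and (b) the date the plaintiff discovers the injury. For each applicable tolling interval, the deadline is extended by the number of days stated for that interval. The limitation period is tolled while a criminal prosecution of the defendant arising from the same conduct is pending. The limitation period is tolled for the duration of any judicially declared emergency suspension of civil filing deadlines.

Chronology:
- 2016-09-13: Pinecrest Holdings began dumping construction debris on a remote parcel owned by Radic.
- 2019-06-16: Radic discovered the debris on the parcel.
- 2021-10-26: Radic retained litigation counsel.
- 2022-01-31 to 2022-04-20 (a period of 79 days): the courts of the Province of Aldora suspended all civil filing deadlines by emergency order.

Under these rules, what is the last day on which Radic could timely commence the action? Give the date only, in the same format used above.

Because discovery on 2019-06-16 post-dates the 2016-09-13 act, accrual under the later-of rule falls on 2019-06-16.
Adding the 4 years base period to 2019-06-16 gives a deadline of 2023-06-16, before any tolling.
The period was tolled for 79 days by the emergency suspension of filing deadlines (2022-01-31 to 2022-04-20), pushing the deadline to 2023-09-03.
Nothing else in the chronology tolls or restarts the period.

2023-09-03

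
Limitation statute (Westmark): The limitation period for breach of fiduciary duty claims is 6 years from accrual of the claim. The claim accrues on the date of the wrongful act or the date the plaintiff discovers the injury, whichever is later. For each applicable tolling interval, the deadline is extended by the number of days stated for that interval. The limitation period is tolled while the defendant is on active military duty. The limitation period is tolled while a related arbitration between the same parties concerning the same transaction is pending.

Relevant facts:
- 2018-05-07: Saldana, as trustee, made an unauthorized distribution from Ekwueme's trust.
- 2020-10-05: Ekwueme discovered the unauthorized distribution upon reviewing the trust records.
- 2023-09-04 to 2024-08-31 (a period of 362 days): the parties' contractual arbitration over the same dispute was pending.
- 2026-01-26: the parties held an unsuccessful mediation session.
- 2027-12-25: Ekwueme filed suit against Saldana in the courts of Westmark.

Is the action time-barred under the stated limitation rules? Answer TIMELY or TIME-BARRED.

TIME-BARRED

The claim accrued on 2020-10-05 — the later of the 2018-05-07 act and the 2020-10-05 discovery.
The untolled deadline — 6 years after 2020-10-05 — is 2026-10-05.
The period was tolled for 362 days by the pending related arbitration (2023-09-04 to 2024-08-31), pushing the deadline to 2027-10-02.
None of the other events listed affects the running of the period under the stated rules.
Filing on 2027-12-25 missed the 2027-10-02 deadline — the action is time-barred.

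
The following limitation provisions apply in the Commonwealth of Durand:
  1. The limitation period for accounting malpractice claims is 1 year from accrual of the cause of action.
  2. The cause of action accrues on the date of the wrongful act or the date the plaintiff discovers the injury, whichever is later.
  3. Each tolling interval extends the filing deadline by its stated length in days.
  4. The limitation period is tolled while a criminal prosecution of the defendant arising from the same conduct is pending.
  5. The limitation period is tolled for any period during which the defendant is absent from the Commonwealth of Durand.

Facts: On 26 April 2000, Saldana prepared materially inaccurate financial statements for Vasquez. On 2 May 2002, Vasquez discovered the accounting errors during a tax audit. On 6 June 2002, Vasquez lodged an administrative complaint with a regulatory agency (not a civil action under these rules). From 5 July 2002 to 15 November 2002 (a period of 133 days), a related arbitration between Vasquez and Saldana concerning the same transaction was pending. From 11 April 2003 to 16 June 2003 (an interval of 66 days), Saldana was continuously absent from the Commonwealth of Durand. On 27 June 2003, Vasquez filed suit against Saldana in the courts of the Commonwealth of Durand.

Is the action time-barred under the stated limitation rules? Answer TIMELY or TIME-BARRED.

The claim accrued on 2 May 2002 — the later of the 26 April 2000 act and the 2 May 2002 discovery.
Adding the 1 year base period to 2 May 2002 gives a deadline of 2 May 2003, before any tolling.
Because the defendant's absence from the jurisdiction ran from 11 April 2003 to 16 June 2003, the deadline is extended by 66 days to 7 July 2003.
Although a pending arbitration ran from 5 July 2002 to 15 November 2002, the stated rules do not make that a tolling event, so it is disregarded.
None of the other events listed affects the running of the period under the stated rules.
The 27 June 2003 filing precedes the 7 July 2003 deadline; the claim is timely.

TIMELY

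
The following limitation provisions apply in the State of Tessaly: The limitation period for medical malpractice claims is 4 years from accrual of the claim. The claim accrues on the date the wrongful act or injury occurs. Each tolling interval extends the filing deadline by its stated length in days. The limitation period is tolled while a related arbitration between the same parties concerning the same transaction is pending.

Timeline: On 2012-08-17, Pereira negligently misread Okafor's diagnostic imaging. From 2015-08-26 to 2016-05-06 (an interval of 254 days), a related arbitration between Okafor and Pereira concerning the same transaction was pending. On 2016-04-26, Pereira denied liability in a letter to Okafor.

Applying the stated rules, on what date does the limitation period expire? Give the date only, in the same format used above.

2017-04-28

The limitation period began to run on 2012-08-17.
4 years from 2012-08-17 is 2016-08-17.
The pending related arbitration from 2015-08-26 to 2016-05-06 tolled the period for 254 days, extending the deadline to 2017-04-28.
The other events in the timeline have no effect on the limitation period under the stated rules.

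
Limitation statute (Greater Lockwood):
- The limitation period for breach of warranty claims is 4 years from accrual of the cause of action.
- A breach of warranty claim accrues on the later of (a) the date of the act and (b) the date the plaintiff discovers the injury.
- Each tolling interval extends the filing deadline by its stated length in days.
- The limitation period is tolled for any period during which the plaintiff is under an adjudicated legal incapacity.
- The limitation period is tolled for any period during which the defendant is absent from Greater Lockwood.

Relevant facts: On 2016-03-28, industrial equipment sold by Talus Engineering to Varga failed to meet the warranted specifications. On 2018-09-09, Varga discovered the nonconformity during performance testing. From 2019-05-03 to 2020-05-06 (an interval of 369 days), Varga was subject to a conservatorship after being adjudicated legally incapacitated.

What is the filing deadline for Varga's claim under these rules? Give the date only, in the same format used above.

2023-09-13

Because discovery on 2018-09-09 post-dates the 2016-03-28 act, accrual under the later-of rule falls on 2018-09-09.
Adding the 4 years base period to 2018-09-09 gives a deadline of 2022-09-09, before any tolling.
The period was tolled for 369 days by the plaintiff's legal incapacity (2019-05-03 to 2020-05-06), pushing the deadline to 2023-09-13.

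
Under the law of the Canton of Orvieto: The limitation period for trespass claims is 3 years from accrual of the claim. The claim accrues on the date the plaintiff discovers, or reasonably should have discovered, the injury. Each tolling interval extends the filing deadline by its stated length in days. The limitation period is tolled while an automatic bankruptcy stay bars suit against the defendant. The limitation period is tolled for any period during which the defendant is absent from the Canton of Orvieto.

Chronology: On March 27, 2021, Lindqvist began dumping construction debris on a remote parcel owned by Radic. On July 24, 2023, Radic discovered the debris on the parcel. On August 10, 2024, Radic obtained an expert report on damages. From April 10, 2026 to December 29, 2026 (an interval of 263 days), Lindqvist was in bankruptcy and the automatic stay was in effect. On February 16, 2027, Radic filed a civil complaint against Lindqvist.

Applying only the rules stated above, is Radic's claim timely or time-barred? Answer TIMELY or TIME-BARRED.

The claim did not accrue until Radic discovered the injury on July 24, 2023; the March 27, 2021 act date does not start the clock under the stated rule.
The untolled deadline — 3 years after July 24, 2023 — is July 24, 2026.
The period was tolled for 263 days by the automatic bankruptcy stay (April 10, 2026 to December 29, 2026), pushing the deadline to April 13, 2027.
The other events in the timeline have no effect on the limitation period under the stated rules.
Filing on February 16, 2027 beat the April 13, 2027 deadline — the action is timely.

TIMELY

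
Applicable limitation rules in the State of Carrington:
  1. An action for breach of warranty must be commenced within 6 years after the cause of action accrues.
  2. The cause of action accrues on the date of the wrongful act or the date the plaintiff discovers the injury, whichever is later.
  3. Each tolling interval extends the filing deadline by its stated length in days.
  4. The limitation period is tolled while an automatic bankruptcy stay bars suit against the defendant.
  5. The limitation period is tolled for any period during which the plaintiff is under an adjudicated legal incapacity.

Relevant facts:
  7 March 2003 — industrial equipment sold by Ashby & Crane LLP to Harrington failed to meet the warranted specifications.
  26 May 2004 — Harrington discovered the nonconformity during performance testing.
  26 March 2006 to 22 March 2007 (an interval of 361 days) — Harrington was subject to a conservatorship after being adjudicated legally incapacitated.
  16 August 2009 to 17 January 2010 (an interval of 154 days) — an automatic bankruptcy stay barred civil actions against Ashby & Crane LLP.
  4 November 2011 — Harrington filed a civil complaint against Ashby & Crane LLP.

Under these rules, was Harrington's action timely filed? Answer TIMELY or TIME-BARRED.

TIME-BARRED

Taking the later of the act (7 March 2003) and discovery (26 May 2004), the claim accrued on 26 May 2004.
6 years from 26 May 2004 is 26 May 2010.
The plaintiff's legal incapacity from 26 March 2006 to 22 March 2007 tolled the period for 361 days, extending the deadline to 22 May 2011.
The period was tolled for 154 days by the automatic bankruptcy stay (16 August 2009 to 17 January 2010), pushing the deadline to 23 October 2011.
Harrington filed on 4 November 2011, after the 23 October 2011 deadline, so the action is time-barred.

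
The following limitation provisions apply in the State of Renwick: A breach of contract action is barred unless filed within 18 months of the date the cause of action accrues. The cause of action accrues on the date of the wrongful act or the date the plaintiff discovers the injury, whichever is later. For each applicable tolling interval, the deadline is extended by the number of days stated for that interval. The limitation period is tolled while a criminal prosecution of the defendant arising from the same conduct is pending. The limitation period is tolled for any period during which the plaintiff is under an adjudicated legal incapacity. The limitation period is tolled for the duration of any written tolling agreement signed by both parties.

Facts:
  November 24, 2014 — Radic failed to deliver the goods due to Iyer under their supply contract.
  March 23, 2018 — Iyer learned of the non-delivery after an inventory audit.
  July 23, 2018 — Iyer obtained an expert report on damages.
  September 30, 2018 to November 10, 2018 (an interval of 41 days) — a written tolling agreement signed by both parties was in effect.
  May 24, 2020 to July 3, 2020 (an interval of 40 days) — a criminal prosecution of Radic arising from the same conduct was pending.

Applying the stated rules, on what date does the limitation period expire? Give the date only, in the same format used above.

November 3, 2019

Taking the later of the act (November 24, 2014) and discovery (March 23, 2018), the claim accrued on March 23, 2018.
Adding the 18 months base period to March 23, 2018 gives a deadline of September 23, 2019, before any tolling.
Because the written tolling agreement ran from September 30, 2018 to November 10, 2018, the deadline is extended by 41 days to November 3, 2019.
The pending criminal prosecution starting May 24, 2020 came too late — the period had run on November 3, 2019 — and so does not extend the deadline.
The other events in the timeline have no effect on the limitation period under the stated rules.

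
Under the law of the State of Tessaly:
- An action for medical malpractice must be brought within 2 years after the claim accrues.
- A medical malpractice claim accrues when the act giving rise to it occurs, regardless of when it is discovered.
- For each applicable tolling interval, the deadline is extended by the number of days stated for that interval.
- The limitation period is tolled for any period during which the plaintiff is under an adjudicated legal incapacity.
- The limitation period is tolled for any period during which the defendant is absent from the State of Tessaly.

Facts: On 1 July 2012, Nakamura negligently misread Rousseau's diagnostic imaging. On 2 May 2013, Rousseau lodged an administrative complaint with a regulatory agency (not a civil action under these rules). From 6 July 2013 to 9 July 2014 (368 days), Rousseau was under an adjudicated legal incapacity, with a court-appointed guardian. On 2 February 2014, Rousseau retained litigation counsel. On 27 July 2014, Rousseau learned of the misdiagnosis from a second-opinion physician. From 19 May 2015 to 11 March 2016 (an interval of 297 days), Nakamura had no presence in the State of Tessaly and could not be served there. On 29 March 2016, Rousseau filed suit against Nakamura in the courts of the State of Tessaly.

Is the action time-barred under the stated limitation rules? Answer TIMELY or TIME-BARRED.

TIMELY

Because the rule ties accrual to occurrence, the claim accrued on 1 July 2012, not on the 27 July 2014 discovery date.
2 years from 1 July 2012 is 1 July 2014.
The plaintiff's legal incapacity from 6 July 2013 to 9 July 2014 tolled the period for 368 days, extending the deadline to 4 July 2015.
Because the defendant's absence from the jurisdiction ran from 19 May 2015 to 11 March 2016, the deadline is extended by 297 days to 26 April 2016.
The other events in the timeline have no effect on the limitation period under the stated rules.
Rousseau filed on 29 March 2016, before the 26 April 2016 deadline, so the action is timely.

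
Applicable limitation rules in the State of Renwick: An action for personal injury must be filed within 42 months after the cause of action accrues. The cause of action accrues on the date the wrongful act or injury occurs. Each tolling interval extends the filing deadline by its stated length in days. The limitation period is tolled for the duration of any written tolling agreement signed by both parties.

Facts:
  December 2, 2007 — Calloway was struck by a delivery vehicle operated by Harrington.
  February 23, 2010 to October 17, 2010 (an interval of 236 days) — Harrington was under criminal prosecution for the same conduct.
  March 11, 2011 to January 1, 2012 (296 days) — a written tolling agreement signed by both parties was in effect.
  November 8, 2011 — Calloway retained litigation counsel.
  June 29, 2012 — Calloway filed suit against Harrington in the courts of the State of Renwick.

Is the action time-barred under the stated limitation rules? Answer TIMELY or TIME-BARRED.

The limitation period began to run on December 2, 2007.
42 months from December 2, 2007 is June 2, 2011.
The written tolling agreement from March 11, 2011 to January 1, 2012 tolled the period for 296 days, extending the deadline to March 24, 2012.
Although a criminal prosecution ran from February 23, 2010 to October 17, 2010, the stated rules do not make that a tolling event, so it is disregarded.
Nothing else in the chronology tolls or restarts the period.
Calloway filed on June 29, 2012, after the March 24, 2012 deadline, so the action is time-barred.

TIME-BARRED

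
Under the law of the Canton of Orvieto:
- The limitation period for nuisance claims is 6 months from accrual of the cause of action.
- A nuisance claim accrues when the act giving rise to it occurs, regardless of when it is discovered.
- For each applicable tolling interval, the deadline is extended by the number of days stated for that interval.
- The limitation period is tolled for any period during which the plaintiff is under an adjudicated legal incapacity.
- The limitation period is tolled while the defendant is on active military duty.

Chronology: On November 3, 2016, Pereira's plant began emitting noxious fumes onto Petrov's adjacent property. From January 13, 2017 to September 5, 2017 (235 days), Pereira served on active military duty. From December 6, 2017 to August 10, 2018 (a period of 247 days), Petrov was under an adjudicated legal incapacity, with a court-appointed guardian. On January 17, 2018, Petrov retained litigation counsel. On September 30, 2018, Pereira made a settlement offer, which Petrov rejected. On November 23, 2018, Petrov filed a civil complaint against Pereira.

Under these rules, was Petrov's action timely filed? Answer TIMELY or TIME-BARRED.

The claim accrued on November 3, 2016, when the wrongful act occurred.
The untolled deadline — 6 months after November 3, 2016 — is May 3, 2017.
The defendant's active military service from January 13, 2017 to September 5, 2017 tolled the period for 235 days, extending the deadline to December 24, 2017.
The period was tolled for 247 days by the plaintiff's legal incapacity (December 6, 2017 to August 10, 2018), pushing the deadline to August 28, 2018.
The other events in the timeline have no effect on the limitation period under the stated rules.
The November 23, 2018 filing falls after the August 28, 2018 deadline; the claim is time-barred.

TIME-BARRED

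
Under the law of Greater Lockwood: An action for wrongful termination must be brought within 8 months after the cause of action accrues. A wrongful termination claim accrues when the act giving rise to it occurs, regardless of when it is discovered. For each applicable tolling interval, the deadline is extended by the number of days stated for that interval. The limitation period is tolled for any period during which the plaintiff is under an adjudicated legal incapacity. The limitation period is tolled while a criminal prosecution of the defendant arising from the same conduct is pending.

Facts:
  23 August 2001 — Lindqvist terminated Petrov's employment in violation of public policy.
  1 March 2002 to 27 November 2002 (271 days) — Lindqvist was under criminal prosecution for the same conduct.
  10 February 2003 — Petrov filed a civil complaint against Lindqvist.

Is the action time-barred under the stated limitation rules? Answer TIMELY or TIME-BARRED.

The claim accrued on 23 August 2001, when the wrongful act occurred.
The untolled deadline — 8 months after 23 August 2001 — is 23 April 2002.
The pending criminal prosecution from 1 March 2002 to 27 November 2002 tolled the period for 271 days, extending the deadline to 19 January 2003.
Filing on 10 February 2003 missed the 19 January 2003 deadline — the action is time-barred.

TIME-BARRED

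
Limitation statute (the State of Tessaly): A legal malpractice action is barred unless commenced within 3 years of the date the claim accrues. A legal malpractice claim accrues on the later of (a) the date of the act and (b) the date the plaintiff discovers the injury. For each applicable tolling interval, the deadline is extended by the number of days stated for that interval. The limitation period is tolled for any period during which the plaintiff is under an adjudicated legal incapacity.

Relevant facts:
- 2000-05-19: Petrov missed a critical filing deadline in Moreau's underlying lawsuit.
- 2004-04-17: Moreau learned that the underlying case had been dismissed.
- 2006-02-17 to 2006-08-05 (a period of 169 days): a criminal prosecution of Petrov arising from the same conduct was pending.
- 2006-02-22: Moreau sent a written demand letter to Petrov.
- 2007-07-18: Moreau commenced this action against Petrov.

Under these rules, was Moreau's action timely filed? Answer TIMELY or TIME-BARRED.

The claim accrued on 2004-04-17 — the later of the 2000-05-19 act and the 2004-04-17 discovery.
The untolled deadline — 3 years after 2004-04-17 — is 2007-04-17.
Although a criminal prosecution ran from 2006-02-17 to 2006-08-05, the stated rules do not make that a tolling event, so it is disregarded.
None of the other events listed affects the running of the period under the stated rules.
The 2007-07-18 filing falls after the 2007-04-17 deadline; the claim is time-barred.

TIME-BARRED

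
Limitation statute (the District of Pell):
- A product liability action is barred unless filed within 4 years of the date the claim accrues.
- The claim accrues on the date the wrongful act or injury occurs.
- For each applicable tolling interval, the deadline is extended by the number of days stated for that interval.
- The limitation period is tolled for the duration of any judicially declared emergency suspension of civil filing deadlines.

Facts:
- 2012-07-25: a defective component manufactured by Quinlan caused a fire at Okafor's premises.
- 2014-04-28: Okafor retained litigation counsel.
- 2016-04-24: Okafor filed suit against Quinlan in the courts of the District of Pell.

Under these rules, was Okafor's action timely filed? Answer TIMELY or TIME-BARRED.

The limitation period began to run on 2012-07-25.
Adding the 4 years base period to 2012-07-25 gives a deadline of 2016-07-25, before any tolling.
None of the other events listed affects the running of the period under the stated rules.
Filing on 2016-04-24 beat the 2016-07-25 deadline — the action is timely.

TIMELY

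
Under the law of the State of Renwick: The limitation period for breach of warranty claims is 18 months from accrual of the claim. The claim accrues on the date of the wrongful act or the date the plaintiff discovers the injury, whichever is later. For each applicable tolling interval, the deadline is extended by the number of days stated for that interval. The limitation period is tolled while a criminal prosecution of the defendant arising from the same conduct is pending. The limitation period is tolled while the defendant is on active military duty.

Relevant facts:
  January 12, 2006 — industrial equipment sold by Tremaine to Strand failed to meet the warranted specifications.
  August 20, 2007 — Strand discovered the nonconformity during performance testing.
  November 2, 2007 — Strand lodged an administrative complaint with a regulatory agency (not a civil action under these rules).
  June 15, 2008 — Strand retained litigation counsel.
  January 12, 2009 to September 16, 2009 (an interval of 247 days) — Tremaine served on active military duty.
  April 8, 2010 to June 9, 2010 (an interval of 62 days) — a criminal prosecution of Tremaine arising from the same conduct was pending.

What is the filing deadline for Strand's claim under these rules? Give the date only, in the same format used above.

October 25, 2009

Because discovery on August 20, 2007 post-dates the January 12, 2006 act, accrual under the later-of rule falls on August 20, 2007.
18 months from August 20, 2007 is February 20, 2009.
The defendant's active military service from January 12, 2009 to September 16, 2009 tolled the period for 247 days, extending the deadline to October 25, 2009.
The pending criminal prosecution from April 8, 2010 to June 9, 2010 began after the period had already run on October 25, 2009, so it has no tolling effect.
The other events in the timeline have no effect on the limitation period under the stated rules.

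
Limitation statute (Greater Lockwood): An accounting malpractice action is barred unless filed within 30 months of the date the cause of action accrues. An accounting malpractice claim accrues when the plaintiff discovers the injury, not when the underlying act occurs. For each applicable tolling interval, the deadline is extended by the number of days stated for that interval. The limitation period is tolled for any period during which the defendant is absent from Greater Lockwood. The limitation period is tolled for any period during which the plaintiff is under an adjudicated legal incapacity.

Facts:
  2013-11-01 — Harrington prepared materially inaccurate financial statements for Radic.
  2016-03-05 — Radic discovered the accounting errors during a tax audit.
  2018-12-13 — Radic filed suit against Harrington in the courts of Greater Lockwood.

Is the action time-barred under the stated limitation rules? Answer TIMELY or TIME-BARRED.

The claim did not accrue until Radic discovered the injury on 2016-03-05; the 2013-11-01 act date does not start the clock under the stated rule.
Adding the 30 months base period to 2016-03-05 gives a deadline of 2018-09-05, before any tolling.
Filing on 2018-12-13 missed the 2018-09-05 deadline — the action is time-barred.

TIME-BARRED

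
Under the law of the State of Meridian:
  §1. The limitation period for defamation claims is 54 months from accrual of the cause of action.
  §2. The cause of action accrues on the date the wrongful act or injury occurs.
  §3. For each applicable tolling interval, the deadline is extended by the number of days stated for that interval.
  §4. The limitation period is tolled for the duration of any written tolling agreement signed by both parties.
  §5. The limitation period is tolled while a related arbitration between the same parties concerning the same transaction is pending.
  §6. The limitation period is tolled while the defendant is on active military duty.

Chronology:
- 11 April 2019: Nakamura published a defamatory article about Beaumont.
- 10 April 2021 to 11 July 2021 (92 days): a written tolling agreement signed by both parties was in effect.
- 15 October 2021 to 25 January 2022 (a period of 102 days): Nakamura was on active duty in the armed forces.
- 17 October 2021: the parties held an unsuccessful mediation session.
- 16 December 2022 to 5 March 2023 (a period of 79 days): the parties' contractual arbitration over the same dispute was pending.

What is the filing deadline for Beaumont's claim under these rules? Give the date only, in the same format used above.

The limitation period began to run on 11 April 2019.
Adding the 54 months base period to 11 April 2019 gives a deadline of 11 October 2023, before any tolling.
The written tolling agreement from 10 April 2021 to 11 July 2021 tolled the period for 92 days, extending the deadline to 11 January 2024.
The period was tolled for 102 days by the defendant's active military service (15 October 2021 to 25 January 2022), pushing the deadline to 22 April 2024.
Because the pending related arbitration ran from 16 December 2022 to 5 March 2023, the deadline is extended by 79 days to 10 July 2024.
None of the other events listed affects the running of the period under the stated rules.

10 July 2024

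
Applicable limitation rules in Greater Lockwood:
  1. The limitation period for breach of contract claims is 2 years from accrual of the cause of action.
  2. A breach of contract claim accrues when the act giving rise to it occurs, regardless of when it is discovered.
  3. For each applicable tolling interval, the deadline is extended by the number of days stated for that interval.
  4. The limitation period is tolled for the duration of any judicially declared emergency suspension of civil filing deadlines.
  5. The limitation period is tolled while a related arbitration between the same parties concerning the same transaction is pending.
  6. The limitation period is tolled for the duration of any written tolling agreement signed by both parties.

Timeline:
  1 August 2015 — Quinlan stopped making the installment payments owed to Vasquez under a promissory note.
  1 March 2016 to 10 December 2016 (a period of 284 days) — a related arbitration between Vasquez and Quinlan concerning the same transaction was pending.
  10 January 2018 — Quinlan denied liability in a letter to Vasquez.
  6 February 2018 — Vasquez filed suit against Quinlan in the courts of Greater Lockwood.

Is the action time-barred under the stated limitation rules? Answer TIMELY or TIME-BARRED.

TIMELY

The cause of action accrued on 1 August 2015, the date of the act.
2 years from 1 August 2015 is 1 August 2017.
The period was tolled for 284 days by the pending related arbitration (1 March 2016 to 10 December 2016), pushing the deadline to 12 May 2018.
None of the other events listed affects the running of the period under the stated rules.
Filing on 6 February 2018 beat the 12 May 2018 deadline — the action is timely.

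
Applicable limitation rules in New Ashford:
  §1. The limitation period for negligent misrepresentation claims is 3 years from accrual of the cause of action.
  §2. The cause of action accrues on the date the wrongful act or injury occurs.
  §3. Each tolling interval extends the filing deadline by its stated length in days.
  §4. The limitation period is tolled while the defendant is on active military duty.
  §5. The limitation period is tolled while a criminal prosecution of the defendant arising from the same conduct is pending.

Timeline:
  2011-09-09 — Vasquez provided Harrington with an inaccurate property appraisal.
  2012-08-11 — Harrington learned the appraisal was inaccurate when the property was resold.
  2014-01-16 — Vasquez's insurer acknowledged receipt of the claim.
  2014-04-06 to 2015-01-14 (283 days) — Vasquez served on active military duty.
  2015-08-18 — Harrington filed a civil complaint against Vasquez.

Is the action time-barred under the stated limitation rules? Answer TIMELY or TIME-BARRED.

Accrual is governed by the date of the act, so the period began to run on 2011-09-09; the later discovery on 2012-08-11 is irrelevant under the stated rule.
Adding the 3 years base period to 2011-09-09 gives a deadline of 2014-09-09, before any tolling.
The period was tolled for 283 days by the defendant's active military service (2014-04-06 to 2015-01-14), pushing the deadline to 2015-06-19.
None of the other events listed affects the running of the period under the stated rules.
Filing on 2015-08-18 missed the 2015-06-19 deadline — the action is time-barred.

TIME-BARRED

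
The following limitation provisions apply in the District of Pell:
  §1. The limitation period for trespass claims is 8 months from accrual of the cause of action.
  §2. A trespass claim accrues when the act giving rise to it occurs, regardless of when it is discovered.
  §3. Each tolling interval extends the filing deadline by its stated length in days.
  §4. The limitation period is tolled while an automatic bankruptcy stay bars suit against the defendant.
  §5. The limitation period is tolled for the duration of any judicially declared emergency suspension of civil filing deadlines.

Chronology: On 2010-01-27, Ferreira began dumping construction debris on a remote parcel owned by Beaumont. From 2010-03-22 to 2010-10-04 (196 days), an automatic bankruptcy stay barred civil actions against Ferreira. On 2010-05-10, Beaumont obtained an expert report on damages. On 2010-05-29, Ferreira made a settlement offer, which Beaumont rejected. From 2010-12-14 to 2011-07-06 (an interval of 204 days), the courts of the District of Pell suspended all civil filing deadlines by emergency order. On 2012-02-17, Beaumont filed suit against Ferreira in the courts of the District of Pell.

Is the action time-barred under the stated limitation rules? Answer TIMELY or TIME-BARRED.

TIME-BARRED

The limitation period began to run on 2010-01-27.
8 months from 2010-01-27 is 2010-09-27.
The period was tolled for 196 days by the automatic bankruptcy stay (2010-03-22 to 2010-10-04), pushing the deadline to 2011-04-11.
Because the emergency suspension of filing deadlines ran from 2010-12-14 to 2011-07-06, the deadline is extended by 204 days to 2011-11-01.
None of the other events listed affects the running of the period under the stated rules.
The 2012-02-17 filing falls after the 2011-11-01 deadline; the claim is time-barred.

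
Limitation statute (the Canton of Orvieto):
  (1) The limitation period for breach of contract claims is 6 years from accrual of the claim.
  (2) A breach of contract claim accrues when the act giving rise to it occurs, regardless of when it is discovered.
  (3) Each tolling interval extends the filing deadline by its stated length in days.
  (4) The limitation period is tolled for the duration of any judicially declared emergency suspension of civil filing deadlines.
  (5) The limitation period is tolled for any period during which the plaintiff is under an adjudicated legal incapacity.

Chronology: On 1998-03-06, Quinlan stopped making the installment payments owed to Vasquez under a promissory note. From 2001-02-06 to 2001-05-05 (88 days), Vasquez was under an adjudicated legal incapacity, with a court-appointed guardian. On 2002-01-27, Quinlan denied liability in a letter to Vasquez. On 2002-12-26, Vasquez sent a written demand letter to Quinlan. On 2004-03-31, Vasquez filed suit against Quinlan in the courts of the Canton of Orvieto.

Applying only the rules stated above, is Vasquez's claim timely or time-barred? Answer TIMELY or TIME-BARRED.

The claim accrued on 1998-03-06, the date of the act.
The untolled deadline — 6 years after 1998-03-06 — is 2004-03-06.
Because the plaintiff's legal incapacity ran from 2001-02-06 to 2001-05-05, the deadline is extended by 88 days to 2004-06-02.
The other events in the timeline have no effect on the limitation period under the stated rules.
Filing on 2004-03-31 beat the 2004-06-02 deadline — the action is timely.

TIMELY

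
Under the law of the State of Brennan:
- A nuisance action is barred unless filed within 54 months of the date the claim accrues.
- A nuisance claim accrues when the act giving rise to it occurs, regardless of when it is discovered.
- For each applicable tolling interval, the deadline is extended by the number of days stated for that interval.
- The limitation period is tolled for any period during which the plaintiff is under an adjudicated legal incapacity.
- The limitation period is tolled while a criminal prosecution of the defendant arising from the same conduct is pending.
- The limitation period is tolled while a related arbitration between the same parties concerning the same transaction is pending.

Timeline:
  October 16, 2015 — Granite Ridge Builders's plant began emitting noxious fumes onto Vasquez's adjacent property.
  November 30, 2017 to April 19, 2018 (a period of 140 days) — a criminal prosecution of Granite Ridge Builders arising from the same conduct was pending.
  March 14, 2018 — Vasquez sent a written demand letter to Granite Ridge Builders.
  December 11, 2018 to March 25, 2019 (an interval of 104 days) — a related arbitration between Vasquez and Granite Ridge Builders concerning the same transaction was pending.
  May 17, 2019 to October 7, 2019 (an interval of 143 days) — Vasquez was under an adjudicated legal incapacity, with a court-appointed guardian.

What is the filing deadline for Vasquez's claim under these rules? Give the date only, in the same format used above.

The limitation period began to run on October 16, 2015.
54 months from October 16, 2015 is April 16, 2020.
The pending criminal prosecution from November 30, 2017 to April 19, 2018 tolled the period for 140 days, extending the deadline to September 3, 2020.
The pending related arbitration from December 11, 2018 to March 25, 2019 tolled the period for 104 days, extending the deadline to December 16, 2020.
The period was tolled for 143 days by the plaintiff's legal incapacity (May 17, 2019 to October 7, 2019), pushing the deadline to May 8, 2021.
Nothing else in the chronology tolls or restarts the period.

May 8, 2021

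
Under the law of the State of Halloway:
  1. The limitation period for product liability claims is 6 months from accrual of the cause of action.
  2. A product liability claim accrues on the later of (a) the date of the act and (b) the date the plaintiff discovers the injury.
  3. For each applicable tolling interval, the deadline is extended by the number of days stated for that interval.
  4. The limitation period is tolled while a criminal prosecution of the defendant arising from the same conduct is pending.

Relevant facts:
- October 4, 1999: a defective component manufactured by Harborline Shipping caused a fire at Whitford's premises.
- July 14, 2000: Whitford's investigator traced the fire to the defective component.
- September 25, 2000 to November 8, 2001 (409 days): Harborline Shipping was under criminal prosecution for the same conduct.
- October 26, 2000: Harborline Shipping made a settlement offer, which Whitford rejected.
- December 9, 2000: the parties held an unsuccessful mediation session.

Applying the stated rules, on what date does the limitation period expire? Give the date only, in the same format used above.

February 27, 2002

Because discovery on July 14, 2000 post-dates the October 4, 1999 act, accrual under the later-of rule falls on July 14, 2000.
Adding the 6 months base period to July 14, 2000 gives a deadline of January 14, 2001, before any tolling.
The pending criminal prosecution from September 25, 2000 to November 8, 2001 tolled the period for 409 days, extending the deadline to February 27, 2002.
The other events in the timeline have no effect on the limitation period under the stated rules.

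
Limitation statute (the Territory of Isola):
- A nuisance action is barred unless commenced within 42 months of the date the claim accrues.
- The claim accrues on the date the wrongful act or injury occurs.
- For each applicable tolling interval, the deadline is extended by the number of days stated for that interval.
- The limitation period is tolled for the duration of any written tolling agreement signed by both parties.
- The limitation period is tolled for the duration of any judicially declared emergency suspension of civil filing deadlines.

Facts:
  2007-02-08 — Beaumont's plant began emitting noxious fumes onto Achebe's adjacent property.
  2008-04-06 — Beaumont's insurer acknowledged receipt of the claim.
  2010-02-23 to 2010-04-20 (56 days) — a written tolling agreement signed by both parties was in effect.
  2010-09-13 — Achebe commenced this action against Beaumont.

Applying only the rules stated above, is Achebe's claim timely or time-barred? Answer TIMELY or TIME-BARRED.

The claim accrued on 2007-02-08, the date of the act.
The untolled deadline — 42 months after 2007-02-08 — is 2010-08-08.
The written tolling agreement from 2010-02-23 to 2010-04-20 tolled the period for 56 days, extending the deadline to 2010-10-03.
Nothing else in the chronology tolls or restarts the period.
The 2010-09-13 filing precedes the 2010-10-03 deadline; the claim is timely.

TIMELY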